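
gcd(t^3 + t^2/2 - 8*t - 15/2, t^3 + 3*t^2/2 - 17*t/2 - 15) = t^2 - t/2 - 15/2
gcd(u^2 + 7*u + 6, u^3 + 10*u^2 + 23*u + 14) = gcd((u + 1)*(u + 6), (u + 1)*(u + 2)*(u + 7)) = u + 1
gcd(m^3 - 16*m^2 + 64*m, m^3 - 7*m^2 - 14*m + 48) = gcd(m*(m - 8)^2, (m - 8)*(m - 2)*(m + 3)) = m - 8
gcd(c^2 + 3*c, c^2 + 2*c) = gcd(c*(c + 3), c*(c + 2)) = c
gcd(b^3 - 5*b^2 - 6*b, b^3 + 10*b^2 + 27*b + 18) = b + 1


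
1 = 1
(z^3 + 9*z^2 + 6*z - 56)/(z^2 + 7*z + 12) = (z^2 + 5*z - 14)/(z + 3)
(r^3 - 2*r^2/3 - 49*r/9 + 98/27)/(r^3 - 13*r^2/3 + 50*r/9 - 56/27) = (3*r + 7)/(3*r - 4)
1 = 1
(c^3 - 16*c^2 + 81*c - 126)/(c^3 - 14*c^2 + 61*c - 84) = (c - 6)/(c - 4)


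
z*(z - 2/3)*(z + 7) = z^3 + 19*z^2/3 - 14*z/3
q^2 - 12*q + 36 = (q - 6)^2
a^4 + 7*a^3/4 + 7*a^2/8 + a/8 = a*(a + 1/4)*(a + 1/2)*(a + 1)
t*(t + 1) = t^2 + t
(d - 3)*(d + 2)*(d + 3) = d^3 + 2*d^2 - 9*d - 18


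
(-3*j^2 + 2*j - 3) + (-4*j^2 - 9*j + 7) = -7*j^2 - 7*j + 4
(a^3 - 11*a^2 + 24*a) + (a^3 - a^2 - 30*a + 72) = 2*a^3 - 12*a^2 - 6*a + 72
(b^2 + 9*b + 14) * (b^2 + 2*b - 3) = b^4 + 11*b^3 + 29*b^2 + b - 42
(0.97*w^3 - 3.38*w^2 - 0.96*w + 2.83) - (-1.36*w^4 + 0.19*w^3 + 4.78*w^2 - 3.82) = 1.36*w^4 + 0.78*w^3 - 8.16*w^2 - 0.96*w + 6.65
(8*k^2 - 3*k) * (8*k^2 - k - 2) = 64*k^4 - 32*k^3 - 13*k^2 + 6*k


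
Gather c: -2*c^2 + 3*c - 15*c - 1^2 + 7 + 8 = -2*c^2 - 12*c + 14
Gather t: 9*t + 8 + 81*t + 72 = 90*t + 80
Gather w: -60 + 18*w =18*w - 60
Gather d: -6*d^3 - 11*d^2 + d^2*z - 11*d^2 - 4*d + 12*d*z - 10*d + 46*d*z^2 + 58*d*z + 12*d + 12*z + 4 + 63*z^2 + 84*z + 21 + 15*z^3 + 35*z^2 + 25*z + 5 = -6*d^3 + d^2*(z - 22) + d*(46*z^2 + 70*z - 2) + 15*z^3 + 98*z^2 + 121*z + 30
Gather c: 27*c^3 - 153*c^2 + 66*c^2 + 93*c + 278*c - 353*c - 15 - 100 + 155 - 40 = 27*c^3 - 87*c^2 + 18*c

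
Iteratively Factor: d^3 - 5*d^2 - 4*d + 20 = (d + 2)*(d^2 - 7*d + 10) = (d - 5)*(d + 2)*(d - 2)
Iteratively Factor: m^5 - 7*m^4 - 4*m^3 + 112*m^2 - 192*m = (m - 3)*(m^4 - 4*m^3 - 16*m^2 + 64*m) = (m - 3)*(m + 4)*(m^3 - 8*m^2 + 16*m) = (m - 4)*(m - 3)*(m + 4)*(m^2 - 4*m) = (m - 4)^2*(m - 3)*(m + 4)*(m)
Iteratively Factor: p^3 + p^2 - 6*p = (p - 2)*(p^2 + 3*p) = (p - 2)*(p + 3)*(p)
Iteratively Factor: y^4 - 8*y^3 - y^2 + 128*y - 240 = (y - 4)*(y^3 - 4*y^2 - 17*y + 60) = (y - 5)*(y - 4)*(y^2 + y - 12) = (y - 5)*(y - 4)*(y + 4)*(y - 3)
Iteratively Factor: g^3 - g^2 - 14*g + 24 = (g - 2)*(g^2 + g - 12) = (g - 3)*(g - 2)*(g + 4)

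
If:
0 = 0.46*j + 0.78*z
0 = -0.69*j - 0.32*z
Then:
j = 0.00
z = 0.00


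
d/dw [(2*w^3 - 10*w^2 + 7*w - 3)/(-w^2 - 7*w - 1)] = (-2*w^4 - 28*w^3 + 71*w^2 + 14*w - 28)/(w^4 + 14*w^3 + 51*w^2 + 14*w + 1)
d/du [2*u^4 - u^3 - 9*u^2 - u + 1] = 8*u^3 - 3*u^2 - 18*u - 1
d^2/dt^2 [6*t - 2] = 0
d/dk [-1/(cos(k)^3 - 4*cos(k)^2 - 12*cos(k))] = (-3*sin(k) + 12*sin(k)/cos(k)^2 + 8*tan(k))/(sin(k)^2 + 4*cos(k) + 11)^2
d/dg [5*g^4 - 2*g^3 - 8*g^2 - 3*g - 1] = 20*g^3 - 6*g^2 - 16*g - 3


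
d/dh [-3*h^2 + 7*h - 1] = 7 - 6*h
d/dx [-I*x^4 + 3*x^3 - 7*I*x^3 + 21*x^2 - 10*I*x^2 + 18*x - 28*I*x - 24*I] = -4*I*x^3 + x^2*(9 - 21*I) + x*(42 - 20*I) + 18 - 28*I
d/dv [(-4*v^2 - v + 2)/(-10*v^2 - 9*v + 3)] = (26*v^2 + 16*v + 15)/(100*v^4 + 180*v^3 + 21*v^2 - 54*v + 9)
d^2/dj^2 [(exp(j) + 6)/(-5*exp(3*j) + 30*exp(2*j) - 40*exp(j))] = 4*(-exp(5*j) - 9*exp(4*j) + 98*exp(3*j) - 252*exp(2*j) + 216*exp(j) - 96)*exp(-j)/(5*(exp(6*j) - 18*exp(5*j) + 132*exp(4*j) - 504*exp(3*j) + 1056*exp(2*j) - 1152*exp(j) + 512))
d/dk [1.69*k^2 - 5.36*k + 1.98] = 3.38*k - 5.36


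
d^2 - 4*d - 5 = (d - 5)*(d + 1)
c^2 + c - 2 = (c - 1)*(c + 2)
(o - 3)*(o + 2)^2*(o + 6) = o^4 + 7*o^3 - 2*o^2 - 60*o - 72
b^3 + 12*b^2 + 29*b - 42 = (b - 1)*(b + 6)*(b + 7)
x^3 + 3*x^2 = x^2*(x + 3)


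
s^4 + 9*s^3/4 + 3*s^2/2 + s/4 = s*(s + 1/4)*(s + 1)^2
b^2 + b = b*(b + 1)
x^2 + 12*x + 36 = (x + 6)^2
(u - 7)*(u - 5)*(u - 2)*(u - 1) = u^4 - 15*u^3 + 73*u^2 - 129*u + 70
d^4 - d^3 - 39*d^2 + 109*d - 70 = (d - 5)*(d - 2)*(d - 1)*(d + 7)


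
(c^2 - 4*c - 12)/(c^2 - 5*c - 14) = (c - 6)/(c - 7)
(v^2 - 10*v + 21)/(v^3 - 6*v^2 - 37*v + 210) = (v - 3)/(v^2 + v - 30)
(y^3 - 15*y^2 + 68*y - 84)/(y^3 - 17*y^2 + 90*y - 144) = (y^2 - 9*y + 14)/(y^2 - 11*y + 24)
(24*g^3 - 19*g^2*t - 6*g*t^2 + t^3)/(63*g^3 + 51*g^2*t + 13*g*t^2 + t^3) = (8*g^2 - 9*g*t + t^2)/(21*g^2 + 10*g*t + t^2)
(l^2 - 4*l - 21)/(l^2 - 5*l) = (l^2 - 4*l - 21)/(l*(l - 5))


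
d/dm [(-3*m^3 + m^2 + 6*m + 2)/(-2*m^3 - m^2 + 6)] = (5*m^4 + 24*m^3 - 36*m^2 + 16*m + 36)/(4*m^6 + 4*m^5 + m^4 - 24*m^3 - 12*m^2 + 36)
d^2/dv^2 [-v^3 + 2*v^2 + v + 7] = 4 - 6*v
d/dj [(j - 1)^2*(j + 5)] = 3*(j - 1)*(j + 3)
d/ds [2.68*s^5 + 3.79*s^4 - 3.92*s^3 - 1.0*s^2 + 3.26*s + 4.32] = 13.4*s^4 + 15.16*s^3 - 11.76*s^2 - 2.0*s + 3.26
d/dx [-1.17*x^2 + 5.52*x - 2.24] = 5.52 - 2.34*x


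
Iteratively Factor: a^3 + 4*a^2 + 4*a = (a + 2)*(a^2 + 2*a) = a*(a + 2)*(a + 2)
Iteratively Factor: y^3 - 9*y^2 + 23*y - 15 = (y - 3)*(y^2 - 6*y + 5) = (y - 3)*(y - 1)*(y - 5)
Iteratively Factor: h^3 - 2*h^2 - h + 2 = (h - 1)*(h^2 - h - 2) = (h - 1)*(h + 1)*(h - 2)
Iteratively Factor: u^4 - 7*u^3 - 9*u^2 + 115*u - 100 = (u + 4)*(u^3 - 11*u^2 + 35*u - 25) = (u - 1)*(u + 4)*(u^2 - 10*u + 25) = (u - 5)*(u - 1)*(u + 4)*(u - 5)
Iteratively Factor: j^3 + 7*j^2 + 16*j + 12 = (j + 2)*(j^2 + 5*j + 6) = (j + 2)*(j + 3)*(j + 2)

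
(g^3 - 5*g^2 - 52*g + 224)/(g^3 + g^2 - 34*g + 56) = (g - 8)/(g - 2)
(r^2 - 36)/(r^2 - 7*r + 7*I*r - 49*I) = (r^2 - 36)/(r^2 + 7*r*(-1 + I) - 49*I)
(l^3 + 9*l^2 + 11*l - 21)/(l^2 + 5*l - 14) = (l^2 + 2*l - 3)/(l - 2)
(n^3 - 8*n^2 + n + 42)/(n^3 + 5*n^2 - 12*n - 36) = (n - 7)/(n + 6)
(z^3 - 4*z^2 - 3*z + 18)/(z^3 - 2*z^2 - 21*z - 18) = (-z^3 + 4*z^2 + 3*z - 18)/(-z^3 + 2*z^2 + 21*z + 18)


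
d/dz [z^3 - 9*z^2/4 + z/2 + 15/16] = 3*z^2 - 9*z/2 + 1/2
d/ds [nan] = 0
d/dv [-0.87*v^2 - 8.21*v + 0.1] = -1.74*v - 8.21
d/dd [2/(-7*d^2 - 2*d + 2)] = 4*(7*d + 1)/(7*d^2 + 2*d - 2)^2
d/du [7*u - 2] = 7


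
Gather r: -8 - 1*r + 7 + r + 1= 0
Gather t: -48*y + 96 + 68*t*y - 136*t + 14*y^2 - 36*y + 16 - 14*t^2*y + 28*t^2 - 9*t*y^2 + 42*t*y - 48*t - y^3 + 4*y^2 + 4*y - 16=t^2*(28 - 14*y) + t*(-9*y^2 + 110*y - 184) - y^3 + 18*y^2 - 80*y + 96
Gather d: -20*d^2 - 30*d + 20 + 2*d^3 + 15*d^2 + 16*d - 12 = 2*d^3 - 5*d^2 - 14*d + 8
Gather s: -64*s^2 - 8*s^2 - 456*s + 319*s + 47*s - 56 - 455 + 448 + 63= -72*s^2 - 90*s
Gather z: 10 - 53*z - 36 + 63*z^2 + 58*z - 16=63*z^2 + 5*z - 42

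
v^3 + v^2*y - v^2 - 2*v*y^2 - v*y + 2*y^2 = (v - 1)*(v - y)*(v + 2*y)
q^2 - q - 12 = (q - 4)*(q + 3)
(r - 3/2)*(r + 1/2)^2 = r^3 - r^2/2 - 5*r/4 - 3/8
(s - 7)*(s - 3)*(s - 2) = s^3 - 12*s^2 + 41*s - 42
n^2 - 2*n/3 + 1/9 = (n - 1/3)^2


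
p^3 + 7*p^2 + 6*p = p*(p + 1)*(p + 6)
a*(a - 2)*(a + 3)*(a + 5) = a^4 + 6*a^3 - a^2 - 30*a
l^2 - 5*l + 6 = (l - 3)*(l - 2)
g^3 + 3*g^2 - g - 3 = (g - 1)*(g + 1)*(g + 3)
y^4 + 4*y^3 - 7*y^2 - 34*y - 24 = (y - 3)*(y + 1)*(y + 2)*(y + 4)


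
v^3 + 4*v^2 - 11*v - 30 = (v - 3)*(v + 2)*(v + 5)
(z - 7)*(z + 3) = z^2 - 4*z - 21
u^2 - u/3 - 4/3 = (u - 4/3)*(u + 1)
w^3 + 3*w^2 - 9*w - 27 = (w - 3)*(w + 3)^2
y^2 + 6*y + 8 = (y + 2)*(y + 4)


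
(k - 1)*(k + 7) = k^2 + 6*k - 7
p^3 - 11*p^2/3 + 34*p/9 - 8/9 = (p - 2)*(p - 4/3)*(p - 1/3)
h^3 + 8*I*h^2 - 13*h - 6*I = (h + I)^2*(h + 6*I)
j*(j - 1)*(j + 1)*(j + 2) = j^4 + 2*j^3 - j^2 - 2*j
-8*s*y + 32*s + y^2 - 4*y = (-8*s + y)*(y - 4)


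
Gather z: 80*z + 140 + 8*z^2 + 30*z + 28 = 8*z^2 + 110*z + 168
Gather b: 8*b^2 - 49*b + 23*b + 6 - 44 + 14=8*b^2 - 26*b - 24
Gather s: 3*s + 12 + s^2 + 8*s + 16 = s^2 + 11*s + 28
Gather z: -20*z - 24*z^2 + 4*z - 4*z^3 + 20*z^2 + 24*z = -4*z^3 - 4*z^2 + 8*z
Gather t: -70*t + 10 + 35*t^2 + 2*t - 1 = 35*t^2 - 68*t + 9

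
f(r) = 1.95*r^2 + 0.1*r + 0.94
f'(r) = 3.9*r + 0.1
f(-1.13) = 3.32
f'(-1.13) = -4.31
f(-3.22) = 20.84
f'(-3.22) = -12.46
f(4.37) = 38.62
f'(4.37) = 17.14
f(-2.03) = 8.77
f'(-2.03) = -7.82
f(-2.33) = 11.29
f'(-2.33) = -8.99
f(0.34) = 1.20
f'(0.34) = 1.43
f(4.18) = 35.43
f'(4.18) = 16.40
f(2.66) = 15.00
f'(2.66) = 10.47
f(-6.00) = 70.54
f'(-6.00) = -23.30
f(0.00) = 0.94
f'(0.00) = 0.10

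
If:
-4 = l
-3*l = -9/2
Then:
No Solution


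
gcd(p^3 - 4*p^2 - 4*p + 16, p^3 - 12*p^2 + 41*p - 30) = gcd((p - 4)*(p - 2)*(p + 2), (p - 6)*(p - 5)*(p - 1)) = 1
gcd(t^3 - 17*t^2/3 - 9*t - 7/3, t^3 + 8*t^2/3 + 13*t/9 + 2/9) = t + 1/3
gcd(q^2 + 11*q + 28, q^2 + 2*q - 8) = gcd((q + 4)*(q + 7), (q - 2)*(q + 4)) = q + 4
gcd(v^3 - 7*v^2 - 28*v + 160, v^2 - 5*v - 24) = v - 8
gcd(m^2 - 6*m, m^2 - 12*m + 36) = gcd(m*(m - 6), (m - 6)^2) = m - 6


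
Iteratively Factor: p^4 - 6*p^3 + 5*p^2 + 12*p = (p - 3)*(p^3 - 3*p^2 - 4*p) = p*(p - 3)*(p^2 - 3*p - 4) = p*(p - 3)*(p + 1)*(p - 4)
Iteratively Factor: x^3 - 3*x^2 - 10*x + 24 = (x - 2)*(x^2 - x - 12) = (x - 2)*(x + 3)*(x - 4)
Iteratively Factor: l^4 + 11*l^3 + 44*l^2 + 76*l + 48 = (l + 4)*(l^3 + 7*l^2 + 16*l + 12) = (l + 3)*(l + 4)*(l^2 + 4*l + 4) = (l + 2)*(l + 3)*(l + 4)*(l + 2)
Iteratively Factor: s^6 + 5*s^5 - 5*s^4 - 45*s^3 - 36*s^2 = (s + 1)*(s^5 + 4*s^4 - 9*s^3 - 36*s^2) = (s - 3)*(s + 1)*(s^4 + 7*s^3 + 12*s^2) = (s - 3)*(s + 1)*(s + 3)*(s^3 + 4*s^2) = s*(s - 3)*(s + 1)*(s + 3)*(s^2 + 4*s) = s*(s - 3)*(s + 1)*(s + 3)*(s + 4)*(s)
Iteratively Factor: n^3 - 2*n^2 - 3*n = (n + 1)*(n^2 - 3*n) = n*(n + 1)*(n - 3)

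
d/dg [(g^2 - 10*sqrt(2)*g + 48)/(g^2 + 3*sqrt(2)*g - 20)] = (13*sqrt(2)*g^2 - 136*g + 56*sqrt(2))/(g^4 + 6*sqrt(2)*g^3 - 22*g^2 - 120*sqrt(2)*g + 400)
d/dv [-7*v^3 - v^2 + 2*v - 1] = -21*v^2 - 2*v + 2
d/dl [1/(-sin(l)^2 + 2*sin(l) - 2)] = 2*(sin(l) - 1)*cos(l)/(sin(l)^2 - 2*sin(l) + 2)^2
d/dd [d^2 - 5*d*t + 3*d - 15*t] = 2*d - 5*t + 3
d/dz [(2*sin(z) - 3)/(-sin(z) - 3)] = -9*cos(z)/(sin(z) + 3)^2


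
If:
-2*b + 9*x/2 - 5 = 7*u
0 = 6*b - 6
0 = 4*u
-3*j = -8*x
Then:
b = 1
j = 112/27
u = 0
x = 14/9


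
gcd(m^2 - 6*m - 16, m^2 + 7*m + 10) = m + 2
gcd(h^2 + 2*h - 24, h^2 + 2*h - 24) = h^2 + 2*h - 24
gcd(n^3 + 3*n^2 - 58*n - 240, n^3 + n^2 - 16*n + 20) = n + 5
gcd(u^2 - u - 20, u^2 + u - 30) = u - 5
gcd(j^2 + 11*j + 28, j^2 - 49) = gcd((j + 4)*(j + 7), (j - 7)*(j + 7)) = j + 7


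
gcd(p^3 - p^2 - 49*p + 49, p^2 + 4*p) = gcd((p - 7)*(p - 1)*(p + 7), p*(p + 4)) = 1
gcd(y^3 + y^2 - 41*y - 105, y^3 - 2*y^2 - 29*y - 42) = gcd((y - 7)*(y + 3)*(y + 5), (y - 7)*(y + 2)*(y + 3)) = y^2 - 4*y - 21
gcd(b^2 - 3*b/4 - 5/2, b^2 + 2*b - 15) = 1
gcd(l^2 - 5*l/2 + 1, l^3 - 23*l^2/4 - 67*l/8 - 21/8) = 1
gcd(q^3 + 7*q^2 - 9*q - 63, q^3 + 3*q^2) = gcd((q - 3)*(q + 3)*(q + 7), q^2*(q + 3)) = q + 3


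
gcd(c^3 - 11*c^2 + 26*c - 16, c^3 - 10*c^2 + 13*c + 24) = c - 8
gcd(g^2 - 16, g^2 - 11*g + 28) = g - 4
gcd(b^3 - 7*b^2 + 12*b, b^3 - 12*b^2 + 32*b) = b^2 - 4*b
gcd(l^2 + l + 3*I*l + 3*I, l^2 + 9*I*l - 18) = l + 3*I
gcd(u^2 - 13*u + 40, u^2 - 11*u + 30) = u - 5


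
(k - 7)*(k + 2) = k^2 - 5*k - 14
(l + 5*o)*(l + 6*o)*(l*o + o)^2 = l^4*o^2 + 11*l^3*o^3 + 2*l^3*o^2 + 30*l^2*o^4 + 22*l^2*o^3 + l^2*o^2 + 60*l*o^4 + 11*l*o^3 + 30*o^4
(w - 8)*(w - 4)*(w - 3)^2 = w^4 - 18*w^3 + 113*w^2 - 300*w + 288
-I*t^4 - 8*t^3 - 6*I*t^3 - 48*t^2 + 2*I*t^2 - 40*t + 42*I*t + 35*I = (t + 5)*(t - 7*I)*(t - I)*(-I*t - I)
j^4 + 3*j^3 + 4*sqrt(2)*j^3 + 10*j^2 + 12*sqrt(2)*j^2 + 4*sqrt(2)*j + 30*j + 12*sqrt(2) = (j + 3)*(j + sqrt(2))^2*(j + 2*sqrt(2))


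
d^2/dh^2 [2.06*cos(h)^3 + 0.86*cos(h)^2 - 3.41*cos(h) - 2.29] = 1.865*cos(h) - 1.72*cos(2*h) - 4.635*cos(3*h)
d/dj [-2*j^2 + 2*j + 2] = 2 - 4*j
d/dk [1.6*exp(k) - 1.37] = 1.6*exp(k)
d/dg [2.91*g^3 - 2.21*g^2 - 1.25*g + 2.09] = 8.73*g^2 - 4.42*g - 1.25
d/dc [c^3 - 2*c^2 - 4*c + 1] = 3*c^2 - 4*c - 4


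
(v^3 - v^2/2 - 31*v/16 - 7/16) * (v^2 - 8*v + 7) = v^5 - 17*v^4/2 + 145*v^3/16 + 185*v^2/16 - 161*v/16 - 49/16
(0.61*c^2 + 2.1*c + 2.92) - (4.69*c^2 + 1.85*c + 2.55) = -4.08*c^2 + 0.25*c + 0.37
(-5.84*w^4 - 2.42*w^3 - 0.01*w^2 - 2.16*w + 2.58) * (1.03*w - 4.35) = -6.0152*w^5 + 22.9114*w^4 + 10.5167*w^3 - 2.1813*w^2 + 12.0534*w - 11.223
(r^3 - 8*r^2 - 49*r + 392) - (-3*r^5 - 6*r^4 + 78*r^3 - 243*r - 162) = 3*r^5 + 6*r^4 - 77*r^3 - 8*r^2 + 194*r + 554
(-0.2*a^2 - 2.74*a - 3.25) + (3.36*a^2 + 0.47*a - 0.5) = 3.16*a^2 - 2.27*a - 3.75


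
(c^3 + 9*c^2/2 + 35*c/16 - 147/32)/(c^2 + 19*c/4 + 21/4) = (8*c^2 + 22*c - 21)/(8*(c + 3))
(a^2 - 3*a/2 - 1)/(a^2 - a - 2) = (a + 1/2)/(a + 1)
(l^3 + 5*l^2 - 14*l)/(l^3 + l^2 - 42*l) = (l - 2)/(l - 6)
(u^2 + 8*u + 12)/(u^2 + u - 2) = (u + 6)/(u - 1)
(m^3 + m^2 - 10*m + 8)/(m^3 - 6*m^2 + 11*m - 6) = (m + 4)/(m - 3)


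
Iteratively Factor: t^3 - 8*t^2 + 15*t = (t)*(t^2 - 8*t + 15) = t*(t - 3)*(t - 5)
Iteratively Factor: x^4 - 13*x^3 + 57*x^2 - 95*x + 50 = (x - 2)*(x^3 - 11*x^2 + 35*x - 25) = (x - 5)*(x - 2)*(x^2 - 6*x + 5) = (x - 5)*(x - 2)*(x - 1)*(x - 5)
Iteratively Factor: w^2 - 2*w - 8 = (w - 4)*(w + 2)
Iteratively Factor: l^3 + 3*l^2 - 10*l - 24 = (l + 4)*(l^2 - l - 6) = (l + 2)*(l + 4)*(l - 3)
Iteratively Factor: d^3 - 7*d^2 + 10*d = (d - 5)*(d^2 - 2*d) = d*(d - 5)*(d - 2)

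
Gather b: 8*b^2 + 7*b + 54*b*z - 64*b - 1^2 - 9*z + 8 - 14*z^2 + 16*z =8*b^2 + b*(54*z - 57) - 14*z^2 + 7*z + 7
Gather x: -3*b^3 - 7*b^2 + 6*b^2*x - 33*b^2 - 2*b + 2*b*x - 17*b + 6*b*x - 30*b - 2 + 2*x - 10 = -3*b^3 - 40*b^2 - 49*b + x*(6*b^2 + 8*b + 2) - 12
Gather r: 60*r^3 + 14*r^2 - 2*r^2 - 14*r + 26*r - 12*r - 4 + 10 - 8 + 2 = 60*r^3 + 12*r^2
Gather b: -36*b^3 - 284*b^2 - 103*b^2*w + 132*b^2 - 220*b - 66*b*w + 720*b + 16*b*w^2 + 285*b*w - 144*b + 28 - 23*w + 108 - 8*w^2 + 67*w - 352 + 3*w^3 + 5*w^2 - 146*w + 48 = -36*b^3 + b^2*(-103*w - 152) + b*(16*w^2 + 219*w + 356) + 3*w^3 - 3*w^2 - 102*w - 168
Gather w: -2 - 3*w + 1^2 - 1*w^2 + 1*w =-w^2 - 2*w - 1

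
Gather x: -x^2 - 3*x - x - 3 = -x^2 - 4*x - 3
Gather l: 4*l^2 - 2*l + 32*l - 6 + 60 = 4*l^2 + 30*l + 54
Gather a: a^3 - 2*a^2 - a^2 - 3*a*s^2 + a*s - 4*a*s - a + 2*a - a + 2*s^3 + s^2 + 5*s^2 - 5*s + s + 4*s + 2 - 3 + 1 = a^3 - 3*a^2 + a*(-3*s^2 - 3*s) + 2*s^3 + 6*s^2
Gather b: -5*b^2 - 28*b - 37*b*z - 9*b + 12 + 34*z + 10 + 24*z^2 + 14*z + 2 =-5*b^2 + b*(-37*z - 37) + 24*z^2 + 48*z + 24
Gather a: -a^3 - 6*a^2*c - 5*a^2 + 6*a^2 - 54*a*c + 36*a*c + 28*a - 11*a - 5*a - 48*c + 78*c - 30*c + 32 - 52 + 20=-a^3 + a^2*(1 - 6*c) + a*(12 - 18*c)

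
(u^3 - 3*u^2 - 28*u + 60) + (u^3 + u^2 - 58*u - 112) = 2*u^3 - 2*u^2 - 86*u - 52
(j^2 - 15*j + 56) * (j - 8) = j^3 - 23*j^2 + 176*j - 448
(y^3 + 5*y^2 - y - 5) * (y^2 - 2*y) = y^5 + 3*y^4 - 11*y^3 - 3*y^2 + 10*y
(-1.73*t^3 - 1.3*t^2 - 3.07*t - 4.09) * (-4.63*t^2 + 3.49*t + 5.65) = 8.0099*t^5 - 0.0186999999999999*t^4 - 0.0974000000000022*t^3 + 0.877399999999998*t^2 - 31.6196*t - 23.1085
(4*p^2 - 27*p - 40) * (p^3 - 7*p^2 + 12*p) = 4*p^5 - 55*p^4 + 197*p^3 - 44*p^2 - 480*p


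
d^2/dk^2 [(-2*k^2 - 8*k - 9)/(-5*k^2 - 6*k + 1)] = 2*(140*k^3 + 705*k^2 + 930*k + 419)/(125*k^6 + 450*k^5 + 465*k^4 + 36*k^3 - 93*k^2 + 18*k - 1)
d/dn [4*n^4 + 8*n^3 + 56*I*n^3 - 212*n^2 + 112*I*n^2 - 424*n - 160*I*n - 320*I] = 16*n^3 + n^2*(24 + 168*I) + n*(-424 + 224*I) - 424 - 160*I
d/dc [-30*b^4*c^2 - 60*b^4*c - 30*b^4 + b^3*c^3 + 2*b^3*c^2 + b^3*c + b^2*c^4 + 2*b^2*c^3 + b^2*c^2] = b^2*(-60*b^2*c - 60*b^2 + 3*b*c^2 + 4*b*c + b + 4*c^3 + 6*c^2 + 2*c)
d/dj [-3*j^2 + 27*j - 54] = 27 - 6*j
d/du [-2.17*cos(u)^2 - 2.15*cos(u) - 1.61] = (4.34*cos(u) + 2.15)*sin(u)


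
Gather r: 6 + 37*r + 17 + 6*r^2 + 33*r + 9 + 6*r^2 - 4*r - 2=12*r^2 + 66*r + 30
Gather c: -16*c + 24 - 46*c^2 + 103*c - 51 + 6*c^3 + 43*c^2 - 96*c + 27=6*c^3 - 3*c^2 - 9*c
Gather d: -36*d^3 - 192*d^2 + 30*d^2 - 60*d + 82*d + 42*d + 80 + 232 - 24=-36*d^3 - 162*d^2 + 64*d + 288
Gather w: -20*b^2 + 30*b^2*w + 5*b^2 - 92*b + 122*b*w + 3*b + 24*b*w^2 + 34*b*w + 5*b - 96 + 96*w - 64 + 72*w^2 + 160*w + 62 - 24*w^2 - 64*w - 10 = -15*b^2 - 84*b + w^2*(24*b + 48) + w*(30*b^2 + 156*b + 192) - 108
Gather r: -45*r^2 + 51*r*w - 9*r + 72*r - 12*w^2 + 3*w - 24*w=-45*r^2 + r*(51*w + 63) - 12*w^2 - 21*w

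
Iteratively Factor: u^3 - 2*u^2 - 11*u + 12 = (u - 4)*(u^2 + 2*u - 3) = (u - 4)*(u + 3)*(u - 1)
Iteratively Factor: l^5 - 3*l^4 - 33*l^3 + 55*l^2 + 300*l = (l - 5)*(l^4 + 2*l^3 - 23*l^2 - 60*l) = (l - 5)*(l + 3)*(l^3 - l^2 - 20*l) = (l - 5)*(l + 3)*(l + 4)*(l^2 - 5*l) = l*(l - 5)*(l + 3)*(l + 4)*(l - 5)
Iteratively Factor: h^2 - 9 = (h + 3)*(h - 3)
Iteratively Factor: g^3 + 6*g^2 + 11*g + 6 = (g + 1)*(g^2 + 5*g + 6) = (g + 1)*(g + 3)*(g + 2)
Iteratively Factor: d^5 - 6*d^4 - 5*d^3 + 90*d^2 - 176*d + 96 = (d - 4)*(d^4 - 2*d^3 - 13*d^2 + 38*d - 24) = (d - 4)*(d - 2)*(d^3 - 13*d + 12) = (d - 4)*(d - 3)*(d - 2)*(d^2 + 3*d - 4) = (d - 4)*(d - 3)*(d - 2)*(d + 4)*(d - 1)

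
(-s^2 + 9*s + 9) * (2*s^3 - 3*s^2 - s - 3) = -2*s^5 + 21*s^4 - 8*s^3 - 33*s^2 - 36*s - 27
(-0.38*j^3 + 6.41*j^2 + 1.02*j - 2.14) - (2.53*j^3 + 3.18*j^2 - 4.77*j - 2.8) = -2.91*j^3 + 3.23*j^2 + 5.79*j + 0.66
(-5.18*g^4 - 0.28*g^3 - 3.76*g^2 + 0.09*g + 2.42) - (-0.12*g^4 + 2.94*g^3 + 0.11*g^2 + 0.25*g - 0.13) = -5.06*g^4 - 3.22*g^3 - 3.87*g^2 - 0.16*g + 2.55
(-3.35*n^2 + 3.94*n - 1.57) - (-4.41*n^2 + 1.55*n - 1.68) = 1.06*n^2 + 2.39*n + 0.11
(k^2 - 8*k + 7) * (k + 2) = k^3 - 6*k^2 - 9*k + 14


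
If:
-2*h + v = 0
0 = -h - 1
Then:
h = -1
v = -2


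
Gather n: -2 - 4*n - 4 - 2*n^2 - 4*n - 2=-2*n^2 - 8*n - 8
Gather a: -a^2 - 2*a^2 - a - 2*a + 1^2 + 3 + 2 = -3*a^2 - 3*a + 6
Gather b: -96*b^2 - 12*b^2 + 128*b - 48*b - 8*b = -108*b^2 + 72*b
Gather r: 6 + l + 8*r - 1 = l + 8*r + 5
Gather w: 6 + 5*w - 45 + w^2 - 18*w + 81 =w^2 - 13*w + 42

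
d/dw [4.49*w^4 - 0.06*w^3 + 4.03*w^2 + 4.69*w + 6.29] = 17.96*w^3 - 0.18*w^2 + 8.06*w + 4.69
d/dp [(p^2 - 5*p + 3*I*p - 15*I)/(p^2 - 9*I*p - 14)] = (p^2*(5 - 12*I) + p*(-28 + 30*I) + 205 - 42*I)/(p^4 - 18*I*p^3 - 109*p^2 + 252*I*p + 196)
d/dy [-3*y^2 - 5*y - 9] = -6*y - 5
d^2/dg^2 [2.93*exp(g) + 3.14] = 2.93*exp(g)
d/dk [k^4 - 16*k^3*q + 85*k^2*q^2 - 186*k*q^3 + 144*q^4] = 4*k^3 - 48*k^2*q + 170*k*q^2 - 186*q^3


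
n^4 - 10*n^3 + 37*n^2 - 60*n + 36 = (n - 3)^2*(n - 2)^2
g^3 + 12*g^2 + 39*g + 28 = (g + 1)*(g + 4)*(g + 7)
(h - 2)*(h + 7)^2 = h^3 + 12*h^2 + 21*h - 98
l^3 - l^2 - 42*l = l*(l - 7)*(l + 6)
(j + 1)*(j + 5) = j^2 + 6*j + 5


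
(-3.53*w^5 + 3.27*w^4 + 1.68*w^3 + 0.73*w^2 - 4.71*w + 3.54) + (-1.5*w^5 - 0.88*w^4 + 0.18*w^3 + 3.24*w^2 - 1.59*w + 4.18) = -5.03*w^5 + 2.39*w^4 + 1.86*w^3 + 3.97*w^2 - 6.3*w + 7.72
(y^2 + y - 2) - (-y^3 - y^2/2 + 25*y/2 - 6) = y^3 + 3*y^2/2 - 23*y/2 + 4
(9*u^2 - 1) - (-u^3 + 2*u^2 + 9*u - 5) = u^3 + 7*u^2 - 9*u + 4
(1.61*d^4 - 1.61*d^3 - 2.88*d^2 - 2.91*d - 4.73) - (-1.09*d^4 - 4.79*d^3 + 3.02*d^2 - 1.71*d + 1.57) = 2.7*d^4 + 3.18*d^3 - 5.9*d^2 - 1.2*d - 6.3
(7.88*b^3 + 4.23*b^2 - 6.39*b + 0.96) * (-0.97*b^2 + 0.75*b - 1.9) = -7.6436*b^5 + 1.8069*b^4 - 5.6012*b^3 - 13.7607*b^2 + 12.861*b - 1.824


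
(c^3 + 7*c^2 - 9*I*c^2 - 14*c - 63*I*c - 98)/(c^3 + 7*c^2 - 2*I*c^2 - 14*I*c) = (c - 7*I)/c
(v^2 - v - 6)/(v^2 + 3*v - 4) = (v^2 - v - 6)/(v^2 + 3*v - 4)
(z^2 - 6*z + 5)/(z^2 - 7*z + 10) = (z - 1)/(z - 2)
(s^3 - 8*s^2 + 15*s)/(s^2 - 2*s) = (s^2 - 8*s + 15)/(s - 2)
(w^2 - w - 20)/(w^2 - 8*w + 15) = (w + 4)/(w - 3)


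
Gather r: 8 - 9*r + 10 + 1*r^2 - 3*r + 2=r^2 - 12*r + 20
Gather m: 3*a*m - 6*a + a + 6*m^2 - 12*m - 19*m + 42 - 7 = -5*a + 6*m^2 + m*(3*a - 31) + 35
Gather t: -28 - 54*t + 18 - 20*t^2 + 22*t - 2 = -20*t^2 - 32*t - 12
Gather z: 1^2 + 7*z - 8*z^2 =-8*z^2 + 7*z + 1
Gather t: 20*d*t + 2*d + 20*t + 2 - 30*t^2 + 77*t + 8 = 2*d - 30*t^2 + t*(20*d + 97) + 10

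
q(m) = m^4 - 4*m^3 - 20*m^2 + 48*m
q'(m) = 4*m^3 - 12*m^2 - 40*m + 48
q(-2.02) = -128.95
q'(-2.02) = 46.87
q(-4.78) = 272.50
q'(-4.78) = -471.84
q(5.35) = -108.92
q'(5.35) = 103.05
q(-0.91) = -56.54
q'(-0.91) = 71.45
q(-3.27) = -116.62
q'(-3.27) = -89.38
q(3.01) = -63.72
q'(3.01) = -72.04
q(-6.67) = 1956.29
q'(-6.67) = -1406.03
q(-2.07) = -131.22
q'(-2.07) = 43.90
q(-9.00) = 7425.00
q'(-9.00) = -3480.00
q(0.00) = 0.00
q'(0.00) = 48.00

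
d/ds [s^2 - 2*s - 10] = 2*s - 2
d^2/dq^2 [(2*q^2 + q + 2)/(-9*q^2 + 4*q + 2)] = 2*(-153*q^3 - 594*q^2 + 162*q - 68)/(729*q^6 - 972*q^5 - 54*q^4 + 368*q^3 + 12*q^2 - 48*q - 8)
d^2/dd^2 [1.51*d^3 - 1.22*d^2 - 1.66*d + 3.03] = 9.06*d - 2.44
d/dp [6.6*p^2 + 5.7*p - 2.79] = 13.2*p + 5.7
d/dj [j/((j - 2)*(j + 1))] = (-j^2 - 2)/(j^4 - 2*j^3 - 3*j^2 + 4*j + 4)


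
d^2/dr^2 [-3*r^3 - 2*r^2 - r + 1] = -18*r - 4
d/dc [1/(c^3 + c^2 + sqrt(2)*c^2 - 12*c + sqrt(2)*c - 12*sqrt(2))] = (-3*c^2 - 2*sqrt(2)*c - 2*c - sqrt(2) + 12)/(c^3 + c^2 + sqrt(2)*c^2 - 12*c + sqrt(2)*c - 12*sqrt(2))^2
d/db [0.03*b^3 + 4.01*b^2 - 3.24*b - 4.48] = 0.09*b^2 + 8.02*b - 3.24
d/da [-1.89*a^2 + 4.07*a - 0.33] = 4.07 - 3.78*a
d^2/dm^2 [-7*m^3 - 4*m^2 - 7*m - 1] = -42*m - 8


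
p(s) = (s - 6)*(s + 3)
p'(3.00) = 3.00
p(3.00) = -18.00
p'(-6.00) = -15.00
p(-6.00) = 36.00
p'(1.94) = 0.88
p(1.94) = -20.06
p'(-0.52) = -4.04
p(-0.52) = -16.17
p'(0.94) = -1.12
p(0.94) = -19.94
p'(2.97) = 2.94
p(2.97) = -18.09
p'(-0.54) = -4.08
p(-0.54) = -16.09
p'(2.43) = 1.86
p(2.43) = -19.39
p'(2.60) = 2.20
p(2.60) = -19.04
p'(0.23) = -2.54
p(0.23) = -18.64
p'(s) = 2*s - 3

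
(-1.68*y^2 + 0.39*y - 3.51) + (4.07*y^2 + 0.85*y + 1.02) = 2.39*y^2 + 1.24*y - 2.49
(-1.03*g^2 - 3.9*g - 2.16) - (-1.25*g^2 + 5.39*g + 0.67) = 0.22*g^2 - 9.29*g - 2.83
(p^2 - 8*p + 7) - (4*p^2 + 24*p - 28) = -3*p^2 - 32*p + 35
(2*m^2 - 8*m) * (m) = 2*m^3 - 8*m^2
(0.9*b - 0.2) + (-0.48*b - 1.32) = 0.42*b - 1.52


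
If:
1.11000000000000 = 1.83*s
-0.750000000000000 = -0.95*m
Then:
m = 0.79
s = 0.61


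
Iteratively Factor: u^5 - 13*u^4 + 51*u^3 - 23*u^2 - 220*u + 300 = (u - 3)*(u^4 - 10*u^3 + 21*u^2 + 40*u - 100) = (u - 3)*(u - 2)*(u^3 - 8*u^2 + 5*u + 50) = (u - 5)*(u - 3)*(u - 2)*(u^2 - 3*u - 10) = (u - 5)*(u - 3)*(u - 2)*(u + 2)*(u - 5)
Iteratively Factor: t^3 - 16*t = (t)*(t^2 - 16) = t*(t + 4)*(t - 4)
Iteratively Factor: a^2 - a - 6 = (a - 3)*(a + 2)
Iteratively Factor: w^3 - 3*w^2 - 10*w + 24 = (w - 2)*(w^2 - w - 12) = (w - 4)*(w - 2)*(w + 3)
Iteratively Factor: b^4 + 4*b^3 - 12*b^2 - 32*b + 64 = (b - 2)*(b^3 + 6*b^2 - 32) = (b - 2)*(b + 4)*(b^2 + 2*b - 8) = (b - 2)^2*(b + 4)*(b + 4)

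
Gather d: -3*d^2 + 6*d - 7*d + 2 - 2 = -3*d^2 - d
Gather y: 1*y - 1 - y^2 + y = -y^2 + 2*y - 1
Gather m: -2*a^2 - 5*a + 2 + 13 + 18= -2*a^2 - 5*a + 33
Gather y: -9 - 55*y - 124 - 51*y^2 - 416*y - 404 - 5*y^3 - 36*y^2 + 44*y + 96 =-5*y^3 - 87*y^2 - 427*y - 441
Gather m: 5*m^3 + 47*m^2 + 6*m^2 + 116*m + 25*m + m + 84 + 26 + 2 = 5*m^3 + 53*m^2 + 142*m + 112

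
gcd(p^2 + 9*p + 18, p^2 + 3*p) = p + 3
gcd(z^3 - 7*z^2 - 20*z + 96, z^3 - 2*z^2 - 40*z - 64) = z^2 - 4*z - 32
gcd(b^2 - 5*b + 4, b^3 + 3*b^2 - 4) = b - 1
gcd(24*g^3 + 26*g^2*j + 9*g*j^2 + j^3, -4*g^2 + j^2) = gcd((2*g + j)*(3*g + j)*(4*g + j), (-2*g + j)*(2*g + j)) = 2*g + j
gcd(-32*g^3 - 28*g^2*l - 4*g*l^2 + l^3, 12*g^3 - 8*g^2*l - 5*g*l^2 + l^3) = 2*g + l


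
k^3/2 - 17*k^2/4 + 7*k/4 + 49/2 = (k/2 + 1)*(k - 7)*(k - 7/2)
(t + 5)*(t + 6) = t^2 + 11*t + 30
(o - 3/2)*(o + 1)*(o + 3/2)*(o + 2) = o^4 + 3*o^3 - o^2/4 - 27*o/4 - 9/2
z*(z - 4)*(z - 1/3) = z^3 - 13*z^2/3 + 4*z/3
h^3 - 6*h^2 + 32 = (h - 4)^2*(h + 2)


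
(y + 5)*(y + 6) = y^2 + 11*y + 30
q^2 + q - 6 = (q - 2)*(q + 3)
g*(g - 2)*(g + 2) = g^3 - 4*g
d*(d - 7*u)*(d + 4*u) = d^3 - 3*d^2*u - 28*d*u^2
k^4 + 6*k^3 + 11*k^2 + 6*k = k*(k + 1)*(k + 2)*(k + 3)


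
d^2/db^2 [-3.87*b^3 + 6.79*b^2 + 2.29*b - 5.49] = 13.58 - 23.22*b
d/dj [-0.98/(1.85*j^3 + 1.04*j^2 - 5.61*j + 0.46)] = (5.439*j^2 + 2.0384*j - 5.4978)/(1.85*j^3 + 1.04*j^2 - 5.61*j + 0.46)^2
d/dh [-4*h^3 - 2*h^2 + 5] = 4*h*(-3*h - 1)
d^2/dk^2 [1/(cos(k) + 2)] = (sin(k)^2 + 2*cos(k) + 1)/(cos(k) + 2)^3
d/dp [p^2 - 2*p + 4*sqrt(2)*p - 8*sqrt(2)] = 2*p - 2 + 4*sqrt(2)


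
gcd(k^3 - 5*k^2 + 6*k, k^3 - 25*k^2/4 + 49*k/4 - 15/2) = k^2 - 5*k + 6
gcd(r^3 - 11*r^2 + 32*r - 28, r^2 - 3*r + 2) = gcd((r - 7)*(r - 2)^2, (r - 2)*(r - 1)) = r - 2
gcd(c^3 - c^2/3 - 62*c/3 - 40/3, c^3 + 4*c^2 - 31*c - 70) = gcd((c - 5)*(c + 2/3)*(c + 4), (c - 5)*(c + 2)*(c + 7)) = c - 5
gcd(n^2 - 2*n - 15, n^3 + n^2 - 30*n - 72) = n + 3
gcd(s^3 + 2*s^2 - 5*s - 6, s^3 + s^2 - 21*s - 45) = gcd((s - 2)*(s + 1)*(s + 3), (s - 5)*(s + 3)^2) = s + 3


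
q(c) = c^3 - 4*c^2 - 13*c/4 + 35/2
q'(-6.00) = 152.75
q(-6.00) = -323.00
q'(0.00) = -3.25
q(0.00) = 17.50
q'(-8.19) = 263.50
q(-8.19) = -773.54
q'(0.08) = -3.87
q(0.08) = 17.21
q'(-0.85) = 5.72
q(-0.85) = 16.76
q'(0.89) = -7.99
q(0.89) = 12.14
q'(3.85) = 10.42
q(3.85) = 2.76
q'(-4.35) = 88.32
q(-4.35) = -126.37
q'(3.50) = 5.50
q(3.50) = 0.00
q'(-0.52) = 1.72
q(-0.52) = 17.97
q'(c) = 3*c^2 - 8*c - 13/4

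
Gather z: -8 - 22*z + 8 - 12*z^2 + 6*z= -12*z^2 - 16*z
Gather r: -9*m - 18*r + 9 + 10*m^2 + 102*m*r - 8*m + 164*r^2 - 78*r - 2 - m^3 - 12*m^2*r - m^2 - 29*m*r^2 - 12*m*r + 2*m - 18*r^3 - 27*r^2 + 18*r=-m^3 + 9*m^2 - 15*m - 18*r^3 + r^2*(137 - 29*m) + r*(-12*m^2 + 90*m - 78) + 7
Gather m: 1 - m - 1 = -m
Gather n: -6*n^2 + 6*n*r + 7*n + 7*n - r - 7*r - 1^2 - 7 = -6*n^2 + n*(6*r + 14) - 8*r - 8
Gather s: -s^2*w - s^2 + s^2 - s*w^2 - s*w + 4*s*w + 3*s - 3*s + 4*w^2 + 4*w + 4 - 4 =-s^2*w + s*(-w^2 + 3*w) + 4*w^2 + 4*w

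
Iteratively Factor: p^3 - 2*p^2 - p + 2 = (p - 1)*(p^2 - p - 2) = (p - 1)*(p + 1)*(p - 2)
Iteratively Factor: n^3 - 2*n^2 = (n)*(n^2 - 2*n) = n*(n - 2)*(n)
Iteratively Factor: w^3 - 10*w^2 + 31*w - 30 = (w - 5)*(w^2 - 5*w + 6) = (w - 5)*(w - 2)*(w - 3)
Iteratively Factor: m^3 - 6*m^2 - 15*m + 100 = (m + 4)*(m^2 - 10*m + 25) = (m - 5)*(m + 4)*(m - 5)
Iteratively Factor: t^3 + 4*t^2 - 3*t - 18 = (t + 3)*(t^2 + t - 6) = (t + 3)^2*(t - 2)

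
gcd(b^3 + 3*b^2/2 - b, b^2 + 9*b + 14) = b + 2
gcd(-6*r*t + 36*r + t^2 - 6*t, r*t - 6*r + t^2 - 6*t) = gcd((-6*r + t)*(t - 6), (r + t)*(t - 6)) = t - 6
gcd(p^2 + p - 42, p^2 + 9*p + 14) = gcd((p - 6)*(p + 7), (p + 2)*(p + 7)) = p + 7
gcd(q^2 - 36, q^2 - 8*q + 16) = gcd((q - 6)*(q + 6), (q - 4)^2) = 1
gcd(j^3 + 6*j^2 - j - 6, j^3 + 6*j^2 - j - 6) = j^3 + 6*j^2 - j - 6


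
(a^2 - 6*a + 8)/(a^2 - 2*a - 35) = (-a^2 + 6*a - 8)/(-a^2 + 2*a + 35)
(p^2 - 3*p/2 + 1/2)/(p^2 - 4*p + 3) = (p - 1/2)/(p - 3)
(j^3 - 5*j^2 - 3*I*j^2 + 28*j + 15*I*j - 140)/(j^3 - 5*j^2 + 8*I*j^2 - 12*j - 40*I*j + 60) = (j^2 - 3*I*j + 28)/(j^2 + 8*I*j - 12)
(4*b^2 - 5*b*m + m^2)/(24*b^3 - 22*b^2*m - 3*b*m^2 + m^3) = (4*b - m)/(24*b^2 + 2*b*m - m^2)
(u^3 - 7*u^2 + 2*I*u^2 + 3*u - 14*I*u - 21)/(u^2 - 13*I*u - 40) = (u^3 + u^2*(-7 + 2*I) + u*(3 - 14*I) - 21)/(u^2 - 13*I*u - 40)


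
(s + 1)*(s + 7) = s^2 + 8*s + 7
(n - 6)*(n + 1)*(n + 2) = n^3 - 3*n^2 - 16*n - 12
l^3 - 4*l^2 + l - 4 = (l - 4)*(l - I)*(l + I)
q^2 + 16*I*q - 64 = (q + 8*I)^2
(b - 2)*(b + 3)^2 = b^3 + 4*b^2 - 3*b - 18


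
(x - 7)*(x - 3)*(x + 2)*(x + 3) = x^4 - 5*x^3 - 23*x^2 + 45*x + 126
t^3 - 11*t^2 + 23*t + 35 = (t - 7)*(t - 5)*(t + 1)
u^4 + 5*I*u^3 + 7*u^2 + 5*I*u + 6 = (u - I)^2*(u + I)*(u + 6*I)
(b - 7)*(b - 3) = b^2 - 10*b + 21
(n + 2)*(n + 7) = n^2 + 9*n + 14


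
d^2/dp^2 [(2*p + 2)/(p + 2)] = -4/(p + 2)^3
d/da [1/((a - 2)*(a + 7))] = (-2*a - 5)/(a^4 + 10*a^3 - 3*a^2 - 140*a + 196)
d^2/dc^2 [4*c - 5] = 0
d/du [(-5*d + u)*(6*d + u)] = d + 2*u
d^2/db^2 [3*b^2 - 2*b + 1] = 6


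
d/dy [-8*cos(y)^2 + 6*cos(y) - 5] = 2*(8*cos(y) - 3)*sin(y)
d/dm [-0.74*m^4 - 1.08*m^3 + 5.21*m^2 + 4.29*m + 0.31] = -2.96*m^3 - 3.24*m^2 + 10.42*m + 4.29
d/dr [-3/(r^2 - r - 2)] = 3*(2*r - 1)/(-r^2 + r + 2)^2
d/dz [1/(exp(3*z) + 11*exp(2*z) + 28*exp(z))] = (-3*exp(2*z) - 22*exp(z) - 28)*exp(-z)/(exp(2*z) + 11*exp(z) + 28)^2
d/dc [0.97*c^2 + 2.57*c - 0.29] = 1.94*c + 2.57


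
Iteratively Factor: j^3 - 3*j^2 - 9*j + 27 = (j - 3)*(j^2 - 9) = (j - 3)*(j + 3)*(j - 3)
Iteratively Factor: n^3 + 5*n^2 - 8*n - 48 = (n + 4)*(n^2 + n - 12) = (n - 3)*(n + 4)*(n + 4)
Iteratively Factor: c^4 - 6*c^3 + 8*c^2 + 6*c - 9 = (c - 3)*(c^3 - 3*c^2 - c + 3) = (c - 3)^2*(c^2 - 1) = (c - 3)^2*(c - 1)*(c + 1)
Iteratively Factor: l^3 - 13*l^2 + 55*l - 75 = (l - 3)*(l^2 - 10*l + 25) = (l - 5)*(l - 3)*(l - 5)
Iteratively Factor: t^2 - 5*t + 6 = (t - 2)*(t - 3)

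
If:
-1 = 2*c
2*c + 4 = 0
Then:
No Solution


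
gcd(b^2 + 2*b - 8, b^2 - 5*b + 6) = b - 2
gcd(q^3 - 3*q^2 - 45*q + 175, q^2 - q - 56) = q + 7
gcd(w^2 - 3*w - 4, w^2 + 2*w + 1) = w + 1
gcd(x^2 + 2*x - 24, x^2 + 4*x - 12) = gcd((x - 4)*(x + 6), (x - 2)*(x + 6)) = x + 6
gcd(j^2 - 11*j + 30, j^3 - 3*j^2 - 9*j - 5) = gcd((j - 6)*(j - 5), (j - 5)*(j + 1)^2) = j - 5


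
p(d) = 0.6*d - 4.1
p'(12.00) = 0.60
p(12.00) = 3.10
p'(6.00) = 0.60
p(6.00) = -0.50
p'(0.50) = 0.60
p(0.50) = -3.80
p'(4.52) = 0.60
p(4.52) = -1.39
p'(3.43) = 0.60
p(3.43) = -2.04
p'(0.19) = 0.60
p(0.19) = -3.99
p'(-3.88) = 0.60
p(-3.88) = -6.43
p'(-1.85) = 0.60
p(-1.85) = -5.21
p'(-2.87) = 0.60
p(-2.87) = -5.82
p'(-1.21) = 0.60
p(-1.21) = -4.83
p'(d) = 0.600000000000000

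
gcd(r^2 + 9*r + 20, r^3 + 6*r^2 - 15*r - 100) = r + 5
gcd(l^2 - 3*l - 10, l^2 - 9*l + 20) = l - 5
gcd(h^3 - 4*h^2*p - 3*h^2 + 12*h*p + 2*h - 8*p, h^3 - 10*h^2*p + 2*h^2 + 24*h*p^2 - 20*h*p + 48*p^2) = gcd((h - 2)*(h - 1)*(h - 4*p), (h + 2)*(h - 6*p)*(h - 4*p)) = -h + 4*p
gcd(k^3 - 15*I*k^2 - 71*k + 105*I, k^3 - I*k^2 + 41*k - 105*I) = k^2 - 8*I*k - 15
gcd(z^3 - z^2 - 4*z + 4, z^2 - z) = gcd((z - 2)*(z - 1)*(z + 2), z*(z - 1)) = z - 1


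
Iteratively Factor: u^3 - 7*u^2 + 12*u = (u)*(u^2 - 7*u + 12) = u*(u - 3)*(u - 4)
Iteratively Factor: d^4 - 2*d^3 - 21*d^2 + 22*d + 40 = (d - 5)*(d^3 + 3*d^2 - 6*d - 8) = (d - 5)*(d + 1)*(d^2 + 2*d - 8) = (d - 5)*(d + 1)*(d + 4)*(d - 2)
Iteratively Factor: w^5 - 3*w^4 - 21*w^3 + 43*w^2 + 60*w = (w)*(w^4 - 3*w^3 - 21*w^2 + 43*w + 60) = w*(w + 4)*(w^3 - 7*w^2 + 7*w + 15) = w*(w - 5)*(w + 4)*(w^2 - 2*w - 3) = w*(w - 5)*(w + 1)*(w + 4)*(w - 3)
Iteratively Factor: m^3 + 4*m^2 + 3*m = (m + 3)*(m^2 + m) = m*(m + 3)*(m + 1)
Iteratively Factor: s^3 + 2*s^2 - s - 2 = (s - 1)*(s^2 + 3*s + 2) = (s - 1)*(s + 1)*(s + 2)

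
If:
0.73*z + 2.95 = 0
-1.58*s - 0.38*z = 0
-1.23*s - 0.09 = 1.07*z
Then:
No Solution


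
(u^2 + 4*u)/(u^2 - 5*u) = (u + 4)/(u - 5)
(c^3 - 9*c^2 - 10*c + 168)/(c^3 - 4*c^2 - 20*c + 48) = (c - 7)/(c - 2)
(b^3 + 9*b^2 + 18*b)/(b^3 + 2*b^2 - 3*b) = (b + 6)/(b - 1)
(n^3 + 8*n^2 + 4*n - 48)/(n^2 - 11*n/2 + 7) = 2*(n^2 + 10*n + 24)/(2*n - 7)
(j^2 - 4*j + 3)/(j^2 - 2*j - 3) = (j - 1)/(j + 1)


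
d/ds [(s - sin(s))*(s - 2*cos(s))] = (s - sin(s))*(2*sin(s) + 1) - (s - 2*cos(s))*(cos(s) - 1)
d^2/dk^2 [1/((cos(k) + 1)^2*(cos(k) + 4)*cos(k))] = 2*(-122*(1 - cos(k)^2)^2/cos(k)^3 + 10*sin(k)^6/cos(k)^3 + 2*cos(k)^3 - 53*cos(k)^2 + 76*tan(k)^2 + 108 - 75/cos(k) + 128/cos(k)^3)/((cos(k) + 1)^4*(cos(k) + 4)^3)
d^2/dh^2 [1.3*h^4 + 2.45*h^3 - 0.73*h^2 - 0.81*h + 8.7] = 15.6*h^2 + 14.7*h - 1.46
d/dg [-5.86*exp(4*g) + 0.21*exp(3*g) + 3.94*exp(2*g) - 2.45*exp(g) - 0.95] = (-23.44*exp(3*g) + 0.63*exp(2*g) + 7.88*exp(g) - 2.45)*exp(g)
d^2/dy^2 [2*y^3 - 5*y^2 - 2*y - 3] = 12*y - 10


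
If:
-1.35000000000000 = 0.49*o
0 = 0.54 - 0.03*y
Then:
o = -2.76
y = 18.00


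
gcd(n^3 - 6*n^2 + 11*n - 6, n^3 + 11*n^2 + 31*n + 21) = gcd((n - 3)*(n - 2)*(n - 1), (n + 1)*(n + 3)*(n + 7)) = 1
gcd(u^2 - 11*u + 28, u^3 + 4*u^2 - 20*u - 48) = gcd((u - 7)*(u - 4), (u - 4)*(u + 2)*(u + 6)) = u - 4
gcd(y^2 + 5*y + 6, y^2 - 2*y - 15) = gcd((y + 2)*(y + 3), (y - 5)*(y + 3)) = y + 3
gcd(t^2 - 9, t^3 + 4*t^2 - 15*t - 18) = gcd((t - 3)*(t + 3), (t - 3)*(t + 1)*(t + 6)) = t - 3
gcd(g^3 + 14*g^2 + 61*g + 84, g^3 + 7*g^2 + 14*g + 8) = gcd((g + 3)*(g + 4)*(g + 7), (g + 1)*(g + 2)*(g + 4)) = g + 4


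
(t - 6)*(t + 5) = t^2 - t - 30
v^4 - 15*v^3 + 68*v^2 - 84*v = v*(v - 7)*(v - 6)*(v - 2)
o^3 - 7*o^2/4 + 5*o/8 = o*(o - 5/4)*(o - 1/2)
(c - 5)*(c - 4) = c^2 - 9*c + 20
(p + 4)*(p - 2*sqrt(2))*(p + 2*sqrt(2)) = p^3 + 4*p^2 - 8*p - 32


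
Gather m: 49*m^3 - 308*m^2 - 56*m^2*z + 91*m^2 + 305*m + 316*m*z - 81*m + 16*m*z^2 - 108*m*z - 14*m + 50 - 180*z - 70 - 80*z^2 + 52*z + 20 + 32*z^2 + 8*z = 49*m^3 + m^2*(-56*z - 217) + m*(16*z^2 + 208*z + 210) - 48*z^2 - 120*z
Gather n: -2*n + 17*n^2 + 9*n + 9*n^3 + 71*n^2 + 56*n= 9*n^3 + 88*n^2 + 63*n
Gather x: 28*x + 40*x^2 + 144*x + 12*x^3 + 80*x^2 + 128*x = 12*x^3 + 120*x^2 + 300*x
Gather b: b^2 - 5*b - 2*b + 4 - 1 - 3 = b^2 - 7*b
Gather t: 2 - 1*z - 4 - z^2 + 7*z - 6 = -z^2 + 6*z - 8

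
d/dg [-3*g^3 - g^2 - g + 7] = -9*g^2 - 2*g - 1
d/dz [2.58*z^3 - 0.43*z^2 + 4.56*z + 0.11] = 7.74*z^2 - 0.86*z + 4.56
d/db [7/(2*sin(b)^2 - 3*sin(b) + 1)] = 7*(3 - 4*sin(b))*cos(b)/(2*sin(b)^2 - 3*sin(b) + 1)^2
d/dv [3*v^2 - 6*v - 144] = 6*v - 6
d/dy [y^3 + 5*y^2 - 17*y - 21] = 3*y^2 + 10*y - 17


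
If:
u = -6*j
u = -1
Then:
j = 1/6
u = -1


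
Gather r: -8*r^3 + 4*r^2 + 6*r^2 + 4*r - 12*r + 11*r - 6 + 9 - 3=-8*r^3 + 10*r^2 + 3*r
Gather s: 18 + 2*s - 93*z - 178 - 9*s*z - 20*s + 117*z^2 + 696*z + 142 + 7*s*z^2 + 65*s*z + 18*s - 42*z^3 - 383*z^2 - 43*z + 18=s*(7*z^2 + 56*z) - 42*z^3 - 266*z^2 + 560*z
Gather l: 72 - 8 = 64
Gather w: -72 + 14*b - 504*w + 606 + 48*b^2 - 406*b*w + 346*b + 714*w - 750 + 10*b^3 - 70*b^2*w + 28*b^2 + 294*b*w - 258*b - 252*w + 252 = 10*b^3 + 76*b^2 + 102*b + w*(-70*b^2 - 112*b - 42) + 36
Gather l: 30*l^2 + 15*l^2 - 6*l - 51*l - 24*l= 45*l^2 - 81*l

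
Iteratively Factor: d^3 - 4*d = (d - 2)*(d^2 + 2*d) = (d - 2)*(d + 2)*(d)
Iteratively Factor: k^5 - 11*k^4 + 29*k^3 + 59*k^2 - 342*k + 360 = (k - 5)*(k^4 - 6*k^3 - k^2 + 54*k - 72) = (k - 5)*(k - 2)*(k^3 - 4*k^2 - 9*k + 36) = (k - 5)*(k - 2)*(k + 3)*(k^2 - 7*k + 12) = (k - 5)*(k - 4)*(k - 2)*(k + 3)*(k - 3)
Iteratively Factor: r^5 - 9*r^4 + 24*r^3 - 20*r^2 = (r - 5)*(r^4 - 4*r^3 + 4*r^2) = (r - 5)*(r - 2)*(r^3 - 2*r^2) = (r - 5)*(r - 2)^2*(r^2) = r*(r - 5)*(r - 2)^2*(r)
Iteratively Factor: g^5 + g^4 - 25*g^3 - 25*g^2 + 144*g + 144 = (g + 4)*(g^4 - 3*g^3 - 13*g^2 + 27*g + 36) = (g + 3)*(g + 4)*(g^3 - 6*g^2 + 5*g + 12) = (g - 3)*(g + 3)*(g + 4)*(g^2 - 3*g - 4) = (g - 3)*(g + 1)*(g + 3)*(g + 4)*(g - 4)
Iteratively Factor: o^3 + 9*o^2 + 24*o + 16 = (o + 4)*(o^2 + 5*o + 4) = (o + 1)*(o + 4)*(o + 4)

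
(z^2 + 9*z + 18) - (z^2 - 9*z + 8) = 18*z + 10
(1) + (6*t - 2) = 6*t - 1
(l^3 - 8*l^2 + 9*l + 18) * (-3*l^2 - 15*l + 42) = -3*l^5 + 9*l^4 + 135*l^3 - 525*l^2 + 108*l + 756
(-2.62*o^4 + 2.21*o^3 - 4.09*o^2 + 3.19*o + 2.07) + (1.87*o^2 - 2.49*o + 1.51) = -2.62*o^4 + 2.21*o^3 - 2.22*o^2 + 0.7*o + 3.58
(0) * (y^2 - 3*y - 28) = 0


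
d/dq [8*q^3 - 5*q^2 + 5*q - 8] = 24*q^2 - 10*q + 5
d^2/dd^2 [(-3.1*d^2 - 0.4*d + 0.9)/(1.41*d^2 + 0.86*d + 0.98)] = (5.92764*d^3 + 36.43722*d^2 + 9.86436*d - 6.4362)/(2.803221*d^6 + 5.129298*d^5 + 8.973522*d^4 + 7.766144*d^3 + 6.236916*d^2 + 2.477832*d + 0.941192)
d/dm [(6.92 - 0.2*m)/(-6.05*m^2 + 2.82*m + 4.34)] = (-1.21*m^2 + 83.732*m - 20.3824)/(36.6025*m^4 - 34.122*m^3 - 44.5616*m^2 + 24.4776*m + 18.8356)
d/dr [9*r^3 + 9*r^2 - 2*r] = 27*r^2 + 18*r - 2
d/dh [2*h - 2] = 2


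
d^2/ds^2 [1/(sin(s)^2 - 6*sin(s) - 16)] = 2*(-2*sin(s)^4 + 9*sin(s)^3 - 47*sin(s)^2 + 30*sin(s) + 52)/((sin(s) - 8)^3*(sin(s) + 2)^3)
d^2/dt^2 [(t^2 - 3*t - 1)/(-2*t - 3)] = -46/(8*t^3 + 36*t^2 + 54*t + 27)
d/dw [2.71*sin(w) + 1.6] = 2.71*cos(w)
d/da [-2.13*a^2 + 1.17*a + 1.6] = 1.17 - 4.26*a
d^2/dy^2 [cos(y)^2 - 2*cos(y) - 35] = 2*cos(y) - 2*cos(2*y)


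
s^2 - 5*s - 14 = (s - 7)*(s + 2)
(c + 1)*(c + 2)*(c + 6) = c^3 + 9*c^2 + 20*c + 12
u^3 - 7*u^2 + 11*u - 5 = (u - 5)*(u - 1)^2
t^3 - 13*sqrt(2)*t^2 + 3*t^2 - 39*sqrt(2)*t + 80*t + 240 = (t + 3)*(t - 8*sqrt(2))*(t - 5*sqrt(2))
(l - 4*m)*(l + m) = l^2 - 3*l*m - 4*m^2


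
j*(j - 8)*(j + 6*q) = j^3 + 6*j^2*q - 8*j^2 - 48*j*q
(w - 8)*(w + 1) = w^2 - 7*w - 8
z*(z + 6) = z^2 + 6*z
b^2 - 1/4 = (b - 1/2)*(b + 1/2)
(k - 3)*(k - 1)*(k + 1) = k^3 - 3*k^2 - k + 3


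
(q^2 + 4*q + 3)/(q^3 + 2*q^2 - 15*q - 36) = (q + 1)/(q^2 - q - 12)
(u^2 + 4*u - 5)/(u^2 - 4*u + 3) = (u + 5)/(u - 3)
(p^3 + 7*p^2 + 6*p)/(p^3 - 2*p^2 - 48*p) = (p + 1)/(p - 8)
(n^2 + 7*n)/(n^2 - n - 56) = n/(n - 8)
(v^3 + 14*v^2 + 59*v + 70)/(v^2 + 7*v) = v + 7 + 10/v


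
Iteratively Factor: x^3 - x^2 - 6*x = (x)*(x^2 - x - 6) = x*(x - 3)*(x + 2)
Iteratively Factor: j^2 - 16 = (j - 4)*(j + 4)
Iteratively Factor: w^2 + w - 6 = (w - 2)*(w + 3)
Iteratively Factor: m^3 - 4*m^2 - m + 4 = (m - 4)*(m^2 - 1) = (m - 4)*(m - 1)*(m + 1)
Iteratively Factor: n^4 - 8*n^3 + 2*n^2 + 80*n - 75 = (n - 5)*(n^3 - 3*n^2 - 13*n + 15) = (n - 5)*(n + 3)*(n^2 - 6*n + 5) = (n - 5)*(n - 1)*(n + 3)*(n - 5)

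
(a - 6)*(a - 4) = a^2 - 10*a + 24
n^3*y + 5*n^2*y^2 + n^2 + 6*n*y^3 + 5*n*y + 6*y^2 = (n + 2*y)*(n + 3*y)*(n*y + 1)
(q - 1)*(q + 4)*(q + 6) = q^3 + 9*q^2 + 14*q - 24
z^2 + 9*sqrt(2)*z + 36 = (z + 3*sqrt(2))*(z + 6*sqrt(2))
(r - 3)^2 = r^2 - 6*r + 9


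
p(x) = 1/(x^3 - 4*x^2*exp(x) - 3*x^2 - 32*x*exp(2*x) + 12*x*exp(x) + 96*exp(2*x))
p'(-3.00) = -0.01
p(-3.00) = -0.02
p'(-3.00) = -0.01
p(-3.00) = -0.02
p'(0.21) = -0.01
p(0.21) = 0.01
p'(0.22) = -0.01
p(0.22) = 0.01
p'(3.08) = 0.01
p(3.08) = -0.00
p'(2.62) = 0.00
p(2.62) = 0.00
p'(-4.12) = -0.00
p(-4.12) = -0.01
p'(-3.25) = -0.01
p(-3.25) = -0.01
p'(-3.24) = -0.01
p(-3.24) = -0.01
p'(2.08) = -0.00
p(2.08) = 0.00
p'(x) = (4*x^2*exp(x) - 3*x^2 + 64*x*exp(2*x) - 4*x*exp(x) + 6*x - 160*exp(2*x) - 12*exp(x))/(x^3 - 4*x^2*exp(x) - 3*x^2 - 32*x*exp(2*x) + 12*x*exp(x) + 96*exp(2*x))^2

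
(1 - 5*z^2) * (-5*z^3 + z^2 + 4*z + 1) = 25*z^5 - 5*z^4 - 25*z^3 - 4*z^2 + 4*z + 1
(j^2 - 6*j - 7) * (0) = 0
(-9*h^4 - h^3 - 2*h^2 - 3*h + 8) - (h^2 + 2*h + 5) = -9*h^4 - h^3 - 3*h^2 - 5*h + 3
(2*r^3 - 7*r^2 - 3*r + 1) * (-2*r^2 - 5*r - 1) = -4*r^5 + 4*r^4 + 39*r^3 + 20*r^2 - 2*r - 1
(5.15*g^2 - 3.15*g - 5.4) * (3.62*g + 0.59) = 18.643*g^3 - 8.3645*g^2 - 21.4065*g - 3.186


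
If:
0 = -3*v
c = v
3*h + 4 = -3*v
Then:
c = 0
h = -4/3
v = 0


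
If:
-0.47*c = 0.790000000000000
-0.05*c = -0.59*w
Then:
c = -1.68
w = -0.14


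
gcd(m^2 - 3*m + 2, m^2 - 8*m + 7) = m - 1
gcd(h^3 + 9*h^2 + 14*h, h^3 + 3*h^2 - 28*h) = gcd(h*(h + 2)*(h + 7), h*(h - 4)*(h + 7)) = h^2 + 7*h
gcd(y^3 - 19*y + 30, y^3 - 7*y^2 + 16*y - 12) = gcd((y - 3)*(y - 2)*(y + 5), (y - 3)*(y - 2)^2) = y^2 - 5*y + 6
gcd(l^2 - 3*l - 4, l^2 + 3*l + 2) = l + 1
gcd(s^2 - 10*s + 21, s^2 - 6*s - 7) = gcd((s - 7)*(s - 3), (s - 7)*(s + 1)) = s - 7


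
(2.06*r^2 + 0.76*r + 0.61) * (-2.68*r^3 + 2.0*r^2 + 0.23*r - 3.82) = -5.5208*r^5 + 2.0832*r^4 + 0.359*r^3 - 6.4744*r^2 - 2.7629*r - 2.3302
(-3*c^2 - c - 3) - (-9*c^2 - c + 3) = 6*c^2 - 6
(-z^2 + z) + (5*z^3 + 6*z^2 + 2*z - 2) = 5*z^3 + 5*z^2 + 3*z - 2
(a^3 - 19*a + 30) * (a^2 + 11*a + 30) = a^5 + 11*a^4 + 11*a^3 - 179*a^2 - 240*a + 900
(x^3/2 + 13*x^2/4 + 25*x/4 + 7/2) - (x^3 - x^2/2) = -x^3/2 + 15*x^2/4 + 25*x/4 + 7/2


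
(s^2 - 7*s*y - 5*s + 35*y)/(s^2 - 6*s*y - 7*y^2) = (s - 5)/(s + y)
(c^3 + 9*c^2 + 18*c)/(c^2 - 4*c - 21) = c*(c + 6)/(c - 7)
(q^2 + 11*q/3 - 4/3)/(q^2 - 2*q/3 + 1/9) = 3*(q + 4)/(3*q - 1)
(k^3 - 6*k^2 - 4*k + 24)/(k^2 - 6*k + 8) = (k^2 - 4*k - 12)/(k - 4)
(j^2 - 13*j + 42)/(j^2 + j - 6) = (j^2 - 13*j + 42)/(j^2 + j - 6)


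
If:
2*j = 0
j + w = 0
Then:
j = 0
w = 0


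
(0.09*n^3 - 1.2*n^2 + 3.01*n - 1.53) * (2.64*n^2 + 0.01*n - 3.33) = 0.2376*n^5 - 3.1671*n^4 + 7.6347*n^3 - 0.0131000000000006*n^2 - 10.0386*n + 5.0949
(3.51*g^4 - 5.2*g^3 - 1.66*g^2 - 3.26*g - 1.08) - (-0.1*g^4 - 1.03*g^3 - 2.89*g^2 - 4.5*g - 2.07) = 3.61*g^4 - 4.17*g^3 + 1.23*g^2 + 1.24*g + 0.99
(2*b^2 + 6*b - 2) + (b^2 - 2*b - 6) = 3*b^2 + 4*b - 8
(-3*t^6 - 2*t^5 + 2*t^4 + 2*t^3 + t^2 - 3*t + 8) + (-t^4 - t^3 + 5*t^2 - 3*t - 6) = -3*t^6 - 2*t^5 + t^4 + t^3 + 6*t^2 - 6*t + 2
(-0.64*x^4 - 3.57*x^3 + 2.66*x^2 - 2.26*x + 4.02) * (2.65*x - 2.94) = -1.696*x^5 - 7.5789*x^4 + 17.5448*x^3 - 13.8094*x^2 + 17.2974*x - 11.8188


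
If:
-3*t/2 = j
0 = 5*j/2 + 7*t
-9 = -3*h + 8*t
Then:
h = 3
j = 0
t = 0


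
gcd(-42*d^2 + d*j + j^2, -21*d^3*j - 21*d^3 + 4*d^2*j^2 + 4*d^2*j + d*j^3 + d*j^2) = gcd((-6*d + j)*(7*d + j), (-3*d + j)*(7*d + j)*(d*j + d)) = 7*d + j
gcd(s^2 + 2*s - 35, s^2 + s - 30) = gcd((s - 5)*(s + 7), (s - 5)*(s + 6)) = s - 5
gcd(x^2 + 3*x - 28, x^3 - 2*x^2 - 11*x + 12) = x - 4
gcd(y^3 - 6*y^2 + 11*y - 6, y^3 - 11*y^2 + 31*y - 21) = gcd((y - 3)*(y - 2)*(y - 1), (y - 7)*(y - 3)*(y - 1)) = y^2 - 4*y + 3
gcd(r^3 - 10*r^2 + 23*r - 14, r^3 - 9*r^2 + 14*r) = r^2 - 9*r + 14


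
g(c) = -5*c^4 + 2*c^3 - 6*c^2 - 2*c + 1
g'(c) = -20*c^3 + 6*c^2 - 12*c - 2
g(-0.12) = 1.15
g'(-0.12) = -0.44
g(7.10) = -12305.68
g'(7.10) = -6942.96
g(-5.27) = -4304.49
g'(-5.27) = 3155.14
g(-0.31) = 0.94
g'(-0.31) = 2.89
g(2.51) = -208.65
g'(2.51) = -310.58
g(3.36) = -634.87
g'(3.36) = -733.24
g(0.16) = 0.53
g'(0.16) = -3.85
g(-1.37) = -30.28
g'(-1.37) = 77.13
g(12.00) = -101111.00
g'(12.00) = -33842.00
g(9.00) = -31850.00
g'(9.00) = -14204.00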